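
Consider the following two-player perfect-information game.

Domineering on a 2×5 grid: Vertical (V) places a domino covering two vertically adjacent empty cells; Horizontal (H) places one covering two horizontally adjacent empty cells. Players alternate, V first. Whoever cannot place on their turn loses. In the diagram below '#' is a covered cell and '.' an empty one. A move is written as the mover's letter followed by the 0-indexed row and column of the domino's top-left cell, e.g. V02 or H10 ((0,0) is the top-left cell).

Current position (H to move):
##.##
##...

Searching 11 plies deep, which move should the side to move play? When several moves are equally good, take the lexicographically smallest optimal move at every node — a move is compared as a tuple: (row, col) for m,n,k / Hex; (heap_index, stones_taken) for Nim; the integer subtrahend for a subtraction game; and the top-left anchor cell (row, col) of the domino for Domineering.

H's best at [##.##/##...]: H12

[##.##/##...] H move#1: H12:+1/##.##/####.*, H13:-1/##.##/##.##
[##.##/####.] end (terminal -1, V#2); searched ##.##/##... to 11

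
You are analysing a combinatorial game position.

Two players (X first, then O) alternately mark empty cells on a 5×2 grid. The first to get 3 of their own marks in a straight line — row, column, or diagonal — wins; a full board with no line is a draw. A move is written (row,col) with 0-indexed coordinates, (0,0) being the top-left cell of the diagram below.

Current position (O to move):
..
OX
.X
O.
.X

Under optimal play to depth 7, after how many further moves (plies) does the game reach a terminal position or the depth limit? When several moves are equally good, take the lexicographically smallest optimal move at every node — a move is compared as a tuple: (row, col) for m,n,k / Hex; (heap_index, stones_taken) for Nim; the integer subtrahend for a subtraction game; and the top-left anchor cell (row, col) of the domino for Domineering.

PV length from [../OX/.X/O./.X]: 1 ply

ply 1, O at ../OX/.X/O./.X | (0,0)=-1→O./OX/.X/O./.X; (0,1)=-1→.O/OX/.X/O./.X; (2,0)=+1→../OX/OX/O./.X*; (3,1)=-1→../OX/.X/OO/.X; (4,0)=-1→../OX/.X/O./OX
ply 2: ../OX/OX/O./.X is terminal -1 (X); from ../OX/.X/O./.X depth 7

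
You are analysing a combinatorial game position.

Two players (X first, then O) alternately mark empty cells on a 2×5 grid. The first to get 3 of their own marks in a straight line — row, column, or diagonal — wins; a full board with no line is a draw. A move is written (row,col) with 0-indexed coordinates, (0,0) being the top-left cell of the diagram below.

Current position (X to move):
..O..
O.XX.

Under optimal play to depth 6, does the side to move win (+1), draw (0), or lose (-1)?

value(..O../O.XX., X) = +1

ply 1, X at ..O../O.XX. | (0,0)=+1→X.O../O.XX.*; (0,1)=+1→.XO../O.XX.; (0,3)=+1→..OX./O.XX.; (0,4)=+1→..O.X/O.XX.; (1,1)=+1→..O../OXXX.; (1,4)=+1→..O../O.XXX
ply 2, O at X.O../O.XX. | (0,1)=-1→XOO../O.XX.*; (0,3)=-1→X.OO./O.XX.; (0,4)=-1→X.O.O/O.XX.; (1,1)=-1→X.O../OOXX.; (1,4)=-1→X.O../O.XXO
ply 3, X at XOO../O.XX. | (0,3)=+1→XOOX./O.XX.*; (0,4)=-1→XOO.X/O.XX.; (1,1)=+1→XOO../OXXX.; (1,4)=+1→XOO../O.XXX
ply 4, O at XOOX./O.XX. | (0,4)=-1→XOOXO/O.XX.*; (1,1)=-1→XOOX./OOXX.; (1,4)=-1→XOOX./O.XXO
ply 5, X at XOOXO/O.XX. | (1,1)=+1→XOOXO/OXXX.*; (1,4)=+1→XOOXO/O.XXX
ply 6: XOOXO/OXXX. is terminal -1 (O); from ..O../O.XX. depth 6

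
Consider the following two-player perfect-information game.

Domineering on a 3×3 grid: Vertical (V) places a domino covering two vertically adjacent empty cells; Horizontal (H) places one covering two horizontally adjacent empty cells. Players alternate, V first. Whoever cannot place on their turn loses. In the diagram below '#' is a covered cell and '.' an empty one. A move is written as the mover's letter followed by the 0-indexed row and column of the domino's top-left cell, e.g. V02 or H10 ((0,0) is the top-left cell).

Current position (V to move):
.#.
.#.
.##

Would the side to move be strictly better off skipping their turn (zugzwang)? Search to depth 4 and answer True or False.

zugzwang(.#./.#./.##, V) = False

[.#./.#./.##] V move#1: V00:+1/##./##./.##*, V02:+1/.##/.##/.##, V10:+1/.#./##./###
[##./##./.##] end (terminal -1, H#2); searched .#./.#./.## to 4
if V skipped the turn, H would face:
~ [.#./.#./.##] end (terminal -1, H#1); searched .#./.#./.## to 4
compare (V): move=+1 vs pass=+1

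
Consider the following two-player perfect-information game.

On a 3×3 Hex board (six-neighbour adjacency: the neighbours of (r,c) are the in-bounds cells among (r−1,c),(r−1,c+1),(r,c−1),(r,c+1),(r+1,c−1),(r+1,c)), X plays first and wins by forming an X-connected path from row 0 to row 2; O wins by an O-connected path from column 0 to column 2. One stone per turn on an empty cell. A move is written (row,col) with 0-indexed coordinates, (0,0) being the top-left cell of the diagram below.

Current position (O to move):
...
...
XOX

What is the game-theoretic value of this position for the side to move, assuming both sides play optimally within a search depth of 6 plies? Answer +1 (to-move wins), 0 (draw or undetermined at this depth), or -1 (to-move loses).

p1 O@[.../.../XOX]: (0,0)[O../.../XOX]-1* (0,1)[.O./.../XOX]-1 (0,2)[..O/.../XOX]-1 (1,0)[.../O../XOX]-1 (1,1)[.../.O./XOX]-1 (1,2)[.../..O/XOX]-1
p2 X@[O../.../XOX]: (0,1)[OX./.../XOX]+1* (0,2)[O.X/.../XOX]+1 (1,0)[O../X../XOX]+1 (1,1)[O../.X./XOX]+1 (1,2)[O../..X/XOX]+1
p3 O@[OX./.../XOX]: (0,2)[OXO/.../XOX]-1* (1,0)[OX./O../XOX]-1 (1,1)[OX./.O./XOX]-1 (1,2)[OX./..O/XOX]-1
p4 X@[OXO/.../XOX]: (1,0)[OXO/X../XOX]+1* (1,1)[OXO/.X./XOX]+1 (1,2)[OXO/..X/XOX]+1
p5 O@[OXO/X../XOX] terminal -1; root [.../.../XOX] d6

value(.../.../XOX, O) = -1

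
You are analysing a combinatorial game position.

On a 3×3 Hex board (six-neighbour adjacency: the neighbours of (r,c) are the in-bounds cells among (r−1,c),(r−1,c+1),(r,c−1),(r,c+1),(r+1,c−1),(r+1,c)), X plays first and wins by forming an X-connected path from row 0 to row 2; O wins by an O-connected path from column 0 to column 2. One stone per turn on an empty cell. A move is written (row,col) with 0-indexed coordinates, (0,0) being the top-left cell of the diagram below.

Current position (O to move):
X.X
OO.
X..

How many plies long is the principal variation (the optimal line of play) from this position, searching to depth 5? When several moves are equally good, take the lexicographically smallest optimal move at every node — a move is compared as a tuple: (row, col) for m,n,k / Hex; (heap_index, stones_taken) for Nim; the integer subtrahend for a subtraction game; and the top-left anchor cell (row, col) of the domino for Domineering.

[X.X/OO./X..] O move#1: (0,1):-1/XOX/OO./X.., (1,2):+1/X.X/OOO/X..*, (2,1):+1/X.X/OO./XO., (2,2):+1/X.X/OO./X.O
[X.X/OOO/X..] end (terminal -1, X#2); searched X.X/OO./X.. to 5

PV length from [X.X/OO./X..]: 1 ply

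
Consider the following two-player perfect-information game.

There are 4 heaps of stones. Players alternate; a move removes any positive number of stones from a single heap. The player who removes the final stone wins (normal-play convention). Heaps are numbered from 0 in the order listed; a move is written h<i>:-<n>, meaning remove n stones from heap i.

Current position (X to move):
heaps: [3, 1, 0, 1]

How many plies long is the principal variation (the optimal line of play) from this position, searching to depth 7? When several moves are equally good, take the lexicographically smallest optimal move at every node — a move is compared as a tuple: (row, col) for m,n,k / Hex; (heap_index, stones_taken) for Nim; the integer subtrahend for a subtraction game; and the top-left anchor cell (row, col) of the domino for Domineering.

ply 1, X at (3,1,0,1) | h0:-1=-1→(2,1,0,1); h0:-2=-1→(1,1,0,1); h0:-3=+1→(0,1,0,1)*; h1:-1=-1→(3,0,0,1); h3:-1=-1→(3,1,0,0)
ply 2, O at (0,1,0,1) | h1:-1=-1→(0,0,0,1)*; h3:-1=-1→(0,1,0,0)
ply 3, X at (0,0,0,1) | h3:-1=+1→(0,0,0,0)*
ply 4: (0,0,0,0) is terminal -1 (O); from (3,1,0,1) depth 7

PV length from [(3,1,0,1)]: 3 plies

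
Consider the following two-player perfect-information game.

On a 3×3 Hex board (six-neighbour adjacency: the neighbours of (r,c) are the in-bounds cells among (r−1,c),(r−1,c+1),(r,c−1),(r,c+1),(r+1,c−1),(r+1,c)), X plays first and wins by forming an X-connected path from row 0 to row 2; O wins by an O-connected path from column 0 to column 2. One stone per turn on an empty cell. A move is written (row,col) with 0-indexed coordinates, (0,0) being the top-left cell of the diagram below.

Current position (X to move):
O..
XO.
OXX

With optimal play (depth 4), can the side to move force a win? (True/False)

X winning at [O../XO./OXX]: False

[O../XO./OXX] X move#1: (0,1):-1/OX./XO./OXX*, (0,2):-1/O.X/XO./OXX, (1,2):-1/O../XOX/OXX
[OX./XO./OXX] O move#2: (0,2):+1/OXO/XO./OXX*, (1,2):+1/OX./XOO/OXX
[OXO/XO./OXX] end (terminal -1, X#3); searched O../XO./OXX to 4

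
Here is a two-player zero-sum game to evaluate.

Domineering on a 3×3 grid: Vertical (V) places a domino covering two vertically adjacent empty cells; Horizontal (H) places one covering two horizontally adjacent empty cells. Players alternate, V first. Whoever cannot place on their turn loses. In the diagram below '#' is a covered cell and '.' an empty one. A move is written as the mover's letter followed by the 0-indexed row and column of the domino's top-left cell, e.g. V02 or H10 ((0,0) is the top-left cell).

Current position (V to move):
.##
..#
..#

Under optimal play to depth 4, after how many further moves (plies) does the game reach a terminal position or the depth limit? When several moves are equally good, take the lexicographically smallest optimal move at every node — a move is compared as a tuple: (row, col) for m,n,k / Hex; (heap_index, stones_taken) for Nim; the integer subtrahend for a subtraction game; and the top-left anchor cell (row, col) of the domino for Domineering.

ply 1, V at .##/..#/..# | V00=-1→###/#.#/..#; V10=+1→.##/#.#/#.#*; V11=+1→.##/.##/.##
ply 2: .##/#.#/#.# is terminal -1 (H); from .##/..#/..# depth 4

PV length from [.##/..#/..#]: 1 ply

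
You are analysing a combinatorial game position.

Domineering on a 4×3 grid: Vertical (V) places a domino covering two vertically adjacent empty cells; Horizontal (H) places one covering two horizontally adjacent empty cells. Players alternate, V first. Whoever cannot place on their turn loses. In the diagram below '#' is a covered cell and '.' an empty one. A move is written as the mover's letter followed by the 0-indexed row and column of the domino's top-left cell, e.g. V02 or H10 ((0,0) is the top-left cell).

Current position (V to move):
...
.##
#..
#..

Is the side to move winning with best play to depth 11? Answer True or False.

[.../.##/#../#..] V move#1: V00:-1/#../###/#../#.., V21:+1/.../.##/##./##.*, V22:+1/.../.##/#.#/#.#
[.../.##/##./##.] H move#2: H00:-1/##./.##/##./##.*, H01:-1/.##/.##/##./##.
[##./.##/##./##.] V move#3: V22:+1/##./.##/###/###*
[##./.##/###/###] end (terminal -1, H#4); searched .../.##/#../#.. to 11

V winning at [.../.##/#../#..]: True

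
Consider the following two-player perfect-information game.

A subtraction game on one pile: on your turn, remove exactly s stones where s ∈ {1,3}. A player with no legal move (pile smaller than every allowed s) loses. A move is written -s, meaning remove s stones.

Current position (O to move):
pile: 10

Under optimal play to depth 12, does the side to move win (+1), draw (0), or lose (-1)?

[10] O move#1: -1:-1/9*, -3:-1/7
[9] X move#2: -1:+1/8*, -3:+1/6
[8] O move#3: -1:-1/7*, -3:-1/5
[7] X move#4: -1:+1/6*, -3:+1/4
[6] O move#5: -1:-1/5*, -3:-1/3
[5] X move#6: -1:+1/4*, -3:+1/2
[4] O move#7: -1:-1/3*, -3:-1/1
[3] X move#8: -1:+1/2*, -3:+1/0
[2] O move#9: -1:-1/1*
[1] X move#10: -1:+1/0*
[0] end (terminal -1, O#11); searched 10 to 12

value(10, O) = -1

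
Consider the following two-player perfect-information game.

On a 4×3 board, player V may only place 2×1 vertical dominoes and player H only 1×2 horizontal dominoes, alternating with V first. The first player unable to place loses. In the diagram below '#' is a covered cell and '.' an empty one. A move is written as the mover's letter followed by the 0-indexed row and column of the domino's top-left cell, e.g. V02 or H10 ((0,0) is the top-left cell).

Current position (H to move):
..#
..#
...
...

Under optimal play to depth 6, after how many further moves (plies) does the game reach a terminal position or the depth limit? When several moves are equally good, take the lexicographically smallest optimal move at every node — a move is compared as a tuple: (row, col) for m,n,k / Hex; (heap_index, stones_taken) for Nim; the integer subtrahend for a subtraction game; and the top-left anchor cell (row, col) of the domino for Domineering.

PV length from [..#/..#/.../...]: 4 plies

p1 H@[..#/..#/.../...]: H00[###/..#/.../...]-1* H10[..#/###/.../...]-1 H20[..#/..#/##./...]-1 H21[..#/..#/.##/...]-1 H30[..#/..#/.../##.]-1 H31[..#/..#/.../.##]-1
p2 V@[###/..#/.../...]: V10[###/#.#/#../...]-1 V11[###/.##/.#./...]+1* V20[###/..#/#../#..]-1 V21[###/..#/.#./.#.]+1 V22[###/..#/..#/..#]-1
p3 H@[###/.##/.#./...]: H30[###/.##/.#./##.]-1* H31[###/.##/.#./.##]-1
p4 V@[###/.##/.#./##.]: V10[###/###/##./##.]+1* V22[###/.##/.##/###]+1
p5 H@[###/###/##./##.] terminal -1; root [..#/..#/.../...] d6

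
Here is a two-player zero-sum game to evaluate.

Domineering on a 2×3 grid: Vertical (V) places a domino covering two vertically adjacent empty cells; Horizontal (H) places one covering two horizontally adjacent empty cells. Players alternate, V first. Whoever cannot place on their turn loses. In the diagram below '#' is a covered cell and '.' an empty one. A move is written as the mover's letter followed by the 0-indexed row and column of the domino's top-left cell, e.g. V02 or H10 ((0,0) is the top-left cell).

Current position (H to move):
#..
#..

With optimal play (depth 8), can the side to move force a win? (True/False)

[#../#..] H move#1: H01:+1/###/#..*, H11:+1/#../###
[###/#..] end (terminal -1, V#2); searched #../#.. to 8

H winning at [#../#..]: True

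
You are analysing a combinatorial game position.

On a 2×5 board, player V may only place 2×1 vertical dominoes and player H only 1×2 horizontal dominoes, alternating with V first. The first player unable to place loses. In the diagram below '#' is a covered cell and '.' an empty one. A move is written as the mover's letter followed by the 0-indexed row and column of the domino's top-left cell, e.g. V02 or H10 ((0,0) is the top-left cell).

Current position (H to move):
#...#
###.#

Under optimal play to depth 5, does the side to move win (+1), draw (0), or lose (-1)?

p1 H@[#...#/###.#]: H01[###.#/###.#]-1 H02[#.###/###.#]+1*
p2 V@[#.###/###.#] terminal -1; root [#...#/###.#] d5

value(#...#/###.#, H) = +1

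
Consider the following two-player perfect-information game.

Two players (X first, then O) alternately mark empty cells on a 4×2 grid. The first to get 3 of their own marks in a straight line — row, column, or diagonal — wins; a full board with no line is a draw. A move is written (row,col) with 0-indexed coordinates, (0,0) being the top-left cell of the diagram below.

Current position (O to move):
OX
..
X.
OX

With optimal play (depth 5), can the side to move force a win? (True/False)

ply 1, O at OX/../X./OX | (1,0)=+0→OX/O./X./OX*; (1,1)=+0→OX/.O/X./OX; (2,1)=+0→OX/../XO/OX
ply 2, X at OX/O./X./OX | (1,1)=+0→OX/OX/X./OX*; (2,1)=+0→OX/O./XX/OX
ply 3, O at OX/OX/X./OX | (2,1)=+0→OX/OX/XO/OX*
ply 4: OX/OX/XO/OX is terminal +0 (X); from OX/../X./OX depth 5

O winning at [OX/../X./OX]: False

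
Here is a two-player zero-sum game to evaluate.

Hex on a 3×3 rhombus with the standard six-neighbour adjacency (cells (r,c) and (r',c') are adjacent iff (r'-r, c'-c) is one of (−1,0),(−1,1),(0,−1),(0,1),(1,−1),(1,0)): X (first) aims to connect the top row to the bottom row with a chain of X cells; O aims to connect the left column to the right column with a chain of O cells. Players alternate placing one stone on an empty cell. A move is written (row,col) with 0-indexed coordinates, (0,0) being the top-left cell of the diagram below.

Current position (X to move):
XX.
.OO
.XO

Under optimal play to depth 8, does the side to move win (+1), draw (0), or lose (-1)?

[XX./.OO/.XO] X move#1: (0,2):-1/XXX/.OO/.XO*, (1,0):-1/XX./XOO/.XO, (2,0):-1/XX./.OO/XXO
[XXX/.OO/.XO] O move#2: (1,0):+1/XXX/OOO/.XO*, (2,0):+1/XXX/.OO/OXO
[XXX/OOO/.XO] end (terminal -1, X#3); searched XX./.OO/.XO to 8

value(XX./.OO/.XO, X) = -1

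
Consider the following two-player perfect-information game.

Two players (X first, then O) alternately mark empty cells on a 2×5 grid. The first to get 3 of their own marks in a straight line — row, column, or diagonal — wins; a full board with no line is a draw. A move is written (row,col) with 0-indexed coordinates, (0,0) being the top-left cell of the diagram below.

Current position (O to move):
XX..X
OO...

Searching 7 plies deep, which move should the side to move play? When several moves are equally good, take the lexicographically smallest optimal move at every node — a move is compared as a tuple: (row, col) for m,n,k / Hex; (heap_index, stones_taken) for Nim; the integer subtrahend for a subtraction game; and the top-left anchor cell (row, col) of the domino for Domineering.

[XX..X/OO...] O move#1: (0,2):+0/XXO.X/OO..., (0,3):-1/XX.OX/OO..., (1,2):+1/XX..X/OOO..*, (1,3):-1/XX..X/OO.O., (1,4):-1/XX..X/OO..O
[XX..X/OOO..] end (terminal -1, X#2); searched XX..X/OO... to 7

O's best at [XX..X/OO...]: (1,2)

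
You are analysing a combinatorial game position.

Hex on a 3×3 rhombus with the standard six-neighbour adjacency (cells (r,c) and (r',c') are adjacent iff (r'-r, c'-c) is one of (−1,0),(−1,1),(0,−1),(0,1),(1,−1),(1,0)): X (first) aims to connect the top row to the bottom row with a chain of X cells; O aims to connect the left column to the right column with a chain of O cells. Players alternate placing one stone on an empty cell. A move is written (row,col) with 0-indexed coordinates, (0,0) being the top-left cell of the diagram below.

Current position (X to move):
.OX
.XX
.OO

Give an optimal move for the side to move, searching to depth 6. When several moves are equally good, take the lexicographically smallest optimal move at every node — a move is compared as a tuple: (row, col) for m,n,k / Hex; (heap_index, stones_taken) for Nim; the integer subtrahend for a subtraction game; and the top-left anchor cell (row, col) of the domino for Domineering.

X's best at [.OX/.XX/.OO]: (2,0)

ply 1, X at .OX/.XX/.OO | (0,0)=-1→XOX/.XX/.OO; (1,0)=-1→.OX/XXX/.OO; (2,0)=+1→.OX/.XX/XOO*
ply 2: .OX/.XX/XOO is terminal -1 (O); from .OX/.XX/.OO depth 6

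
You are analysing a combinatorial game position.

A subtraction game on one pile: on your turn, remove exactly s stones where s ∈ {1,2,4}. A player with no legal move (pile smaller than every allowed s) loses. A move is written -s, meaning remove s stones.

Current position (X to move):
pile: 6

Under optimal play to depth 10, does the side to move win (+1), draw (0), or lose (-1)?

value(6, X) = -1

ply 1, X at 6 | -1=-1→5*; -2=-1→4; -4=-1→2
ply 2, O at 5 | -1=-1→4; -2=+1→3*; -4=-1→1
ply 3, X at 3 | -1=-1→2*; -2=-1→1
ply 4, O at 2 | -1=-1→1; -2=+1→0*
ply 5: 0 is terminal -1 (X); from 6 depth 10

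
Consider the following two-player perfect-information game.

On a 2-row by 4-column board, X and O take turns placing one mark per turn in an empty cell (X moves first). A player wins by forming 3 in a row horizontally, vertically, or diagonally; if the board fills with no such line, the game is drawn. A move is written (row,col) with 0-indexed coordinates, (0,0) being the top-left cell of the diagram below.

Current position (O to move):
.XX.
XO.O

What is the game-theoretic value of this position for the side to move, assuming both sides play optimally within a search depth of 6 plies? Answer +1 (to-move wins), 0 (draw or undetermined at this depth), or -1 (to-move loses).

[.XX./XO.O] O move#1: (0,0):-1/OXX./XO.O, (0,3):-1/.XXO/XO.O, (1,2):+1/.XX./XOOO*
[.XX./XOOO] end (terminal -1, X#2); searched .XX./XO.O to 6

value(.XX./XO.O, O) = +1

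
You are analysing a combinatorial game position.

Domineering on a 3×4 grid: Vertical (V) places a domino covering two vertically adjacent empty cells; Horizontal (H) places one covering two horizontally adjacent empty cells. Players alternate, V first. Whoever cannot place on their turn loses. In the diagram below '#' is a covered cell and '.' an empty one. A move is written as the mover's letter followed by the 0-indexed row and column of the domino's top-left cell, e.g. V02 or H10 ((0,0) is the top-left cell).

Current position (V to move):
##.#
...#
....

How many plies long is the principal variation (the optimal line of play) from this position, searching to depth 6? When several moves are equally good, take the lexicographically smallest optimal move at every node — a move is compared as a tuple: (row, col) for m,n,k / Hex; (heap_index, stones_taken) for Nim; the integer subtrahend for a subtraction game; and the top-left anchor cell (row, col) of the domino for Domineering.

p1 V@[##.#/...#/....]: V02[####/..##/....]-1 V10[##.#/#..#/#...]-1 V11[##.#/.#.#/.#..]+1* V12[##.#/..##/..#.]-1
p2 H@[##.#/.#.#/.#..]: H22[##.#/.#.#/.###]-1*
p3 V@[##.#/.#.#/.###]: V02[####/.###/.###]+1* V10[##.#/##.#/####]+1
p4 H@[####/.###/.###] terminal -1; root [##.#/...#/....] d6

PV length from [##.#/...#/....]: 3 plies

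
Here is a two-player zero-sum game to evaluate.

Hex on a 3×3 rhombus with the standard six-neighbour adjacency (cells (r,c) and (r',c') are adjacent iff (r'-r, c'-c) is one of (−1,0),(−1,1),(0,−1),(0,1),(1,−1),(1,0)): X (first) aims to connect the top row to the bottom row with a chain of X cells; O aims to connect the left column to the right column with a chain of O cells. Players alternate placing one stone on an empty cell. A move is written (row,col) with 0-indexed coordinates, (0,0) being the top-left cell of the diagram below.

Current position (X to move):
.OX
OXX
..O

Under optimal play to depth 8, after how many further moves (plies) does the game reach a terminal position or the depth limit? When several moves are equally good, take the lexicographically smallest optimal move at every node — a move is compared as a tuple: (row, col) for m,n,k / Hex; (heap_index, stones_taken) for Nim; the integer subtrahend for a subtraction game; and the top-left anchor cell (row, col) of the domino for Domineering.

[.OX/OXX/..O] X move#1: (0,0):+1/XOX/OXX/..O*, (2,0):+1/.OX/OXX/X.O, (2,1):+1/.OX/OXX/.XO
[XOX/OXX/..O] O move#2: (2,0):-1/XOX/OXX/O.O*, (2,1):-1/XOX/OXX/.OO
[XOX/OXX/O.O] X move#3: (2,1):+1/XOX/OXX/OXO*
[XOX/OXX/OXO] end (terminal -1, O#4); searched .OX/OXX/..O to 8

PV length from [.OX/OXX/..O]: 3 plies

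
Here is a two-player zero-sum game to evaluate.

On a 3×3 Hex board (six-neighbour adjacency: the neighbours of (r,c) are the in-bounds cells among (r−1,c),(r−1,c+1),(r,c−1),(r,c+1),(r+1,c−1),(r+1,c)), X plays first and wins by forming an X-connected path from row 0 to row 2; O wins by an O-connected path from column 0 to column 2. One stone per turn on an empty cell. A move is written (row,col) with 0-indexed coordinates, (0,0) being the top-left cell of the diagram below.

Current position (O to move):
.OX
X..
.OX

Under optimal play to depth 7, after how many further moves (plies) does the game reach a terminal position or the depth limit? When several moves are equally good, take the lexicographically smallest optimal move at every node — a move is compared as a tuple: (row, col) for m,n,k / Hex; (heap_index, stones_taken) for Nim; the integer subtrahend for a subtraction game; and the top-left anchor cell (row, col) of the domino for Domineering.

[.OX/X../.OX] O move#1: (0,0):-1/OOX/X../.OX*, (1,1):-1/.OX/XO./.OX, (1,2):-1/.OX/X.O/.OX, (2,0):-1/.OX/X../OOX
[OOX/X../.OX] X move#2: (1,1):+1/OOX/XX./.OX*, (1,2):+1/OOX/X.X/.OX, (2,0):+1/OOX/X../XOX
[OOX/XX./.OX] O move#3: (1,2):-1/OOX/XXO/.OX*, (2,0):-1/OOX/XX./OOX
[OOX/XXO/.OX] X move#4: (2,0):+1/OOX/XXO/XOX*
[OOX/XXO/XOX] end (terminal -1, O#5); searched .OX/X../.OX to 7

PV length from [.OX/X../.OX]: 4 plies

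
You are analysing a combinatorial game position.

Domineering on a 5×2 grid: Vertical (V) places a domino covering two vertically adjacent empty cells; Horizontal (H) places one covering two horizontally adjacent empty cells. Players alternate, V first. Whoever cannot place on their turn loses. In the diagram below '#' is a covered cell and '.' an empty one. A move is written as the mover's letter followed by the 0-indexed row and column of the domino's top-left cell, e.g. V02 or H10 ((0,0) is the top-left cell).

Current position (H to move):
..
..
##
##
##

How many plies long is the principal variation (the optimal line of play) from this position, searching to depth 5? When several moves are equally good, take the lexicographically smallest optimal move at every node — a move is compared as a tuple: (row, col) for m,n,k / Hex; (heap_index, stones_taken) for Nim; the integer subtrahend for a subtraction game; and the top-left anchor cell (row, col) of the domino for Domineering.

ply 1, H at ../../##/##/## | H00=+1→##/../##/##/##*; H10=+1→../##/##/##/##
ply 2: ##/../##/##/## is terminal -1 (V); from ../../##/##/## depth 5

PV length from [../../##/##/##]: 1 ply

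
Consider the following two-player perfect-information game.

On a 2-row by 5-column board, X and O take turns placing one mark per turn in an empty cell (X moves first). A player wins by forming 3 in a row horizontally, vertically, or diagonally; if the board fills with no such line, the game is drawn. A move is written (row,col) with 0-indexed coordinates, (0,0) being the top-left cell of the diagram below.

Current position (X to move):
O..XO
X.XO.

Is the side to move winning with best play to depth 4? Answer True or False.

X winning at [O..XO/X.XO.]: True

p1 X@[O..XO/X.XO.]: (0,1)[OX.XO/X.XO.]+1* (0,2)[O.XXO/X.XO.]+1 (1,1)[O..XO/XXXO.]+1 (1,4)[O..XO/X.XOX]+0
p2 O@[OX.XO/X.XO.]: (0,2)[OXOXO/X.XO.]-1* (1,1)[OX.XO/XOXO.]-1 (1,4)[OX.XO/X.XOO]-1
p3 X@[OXOXO/X.XO.]: (1,1)[OXOXO/XXXO.]+1* (1,4)[OXOXO/X.XOX]+0
p4 O@[OXOXO/XXXO.] terminal -1; root [O..XO/X.XO.] d4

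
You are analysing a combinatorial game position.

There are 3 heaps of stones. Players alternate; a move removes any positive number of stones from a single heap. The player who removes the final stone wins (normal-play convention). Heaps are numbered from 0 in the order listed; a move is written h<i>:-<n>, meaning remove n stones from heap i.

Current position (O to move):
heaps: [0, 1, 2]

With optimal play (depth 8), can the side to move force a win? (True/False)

[(0,1,2)] O move#1: h1:-1:-1/(0,0,2), h2:-1:+1/(0,1,1)*, h2:-2:-1/(0,1,0)
[(0,1,1)] X move#2: h1:-1:-1/(0,0,1)*, h2:-1:-1/(0,1,0)
[(0,0,1)] O move#3: h2:-1:+1/(0,0,0)*
[(0,0,0)] end (terminal -1, X#4); searched (0,1,2) to 8

O winning at [(0,1,2)]: True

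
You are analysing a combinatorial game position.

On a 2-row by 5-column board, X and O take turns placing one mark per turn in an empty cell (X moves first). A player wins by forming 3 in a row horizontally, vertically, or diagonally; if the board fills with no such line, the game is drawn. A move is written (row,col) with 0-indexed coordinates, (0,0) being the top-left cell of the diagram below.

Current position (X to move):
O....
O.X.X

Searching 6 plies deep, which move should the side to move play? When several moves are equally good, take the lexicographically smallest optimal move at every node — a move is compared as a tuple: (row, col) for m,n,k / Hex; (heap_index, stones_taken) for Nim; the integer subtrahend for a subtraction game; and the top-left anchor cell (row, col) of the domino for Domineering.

[O..../O.X.X] X move#1: (0,1):+0/OX.../O.X.X, (0,2):+1/O.X../O.X.X*, (0,3):+1/O..X./O.X.X, (0,4):+0/O...X/O.X.X, (1,1):+0/O..../OXX.X, (1,3):+1/O..../O.XXX
[O.X../O.X.X] O move#2: (0,1):-1/OOX../O.X.X*, (0,3):-1/O.XO./O.X.X, (0,4):-1/O.X.O/O.X.X, (1,1):-1/O.X../OOX.X, (1,3):-1/O.X../O.XOX
[OOX../O.X.X] X move#3: (0,3):+1/OOXX./O.X.X*, (0,4):+1/OOX.X/O.X.X, (1,1):+0/OOX../OXX.X, (1,3):+1/OOX../O.XXX
[OOXX./O.X.X] O move#4: (0,4):-1/OOXXO/O.X.X*, (1,1):-1/OOXX./OOX.X, (1,3):-1/OOXX./O.XOX
[OOXXO/O.X.X] X move#5: (1,1):+0/OOXXO/OXX.X, (1,3):+1/OOXXO/O.XXX*
[OOXXO/O.XXX] end (terminal -1, O#6); searched O..../O.X.X to 6

X's best at [O..../O.X.X]: (0,2)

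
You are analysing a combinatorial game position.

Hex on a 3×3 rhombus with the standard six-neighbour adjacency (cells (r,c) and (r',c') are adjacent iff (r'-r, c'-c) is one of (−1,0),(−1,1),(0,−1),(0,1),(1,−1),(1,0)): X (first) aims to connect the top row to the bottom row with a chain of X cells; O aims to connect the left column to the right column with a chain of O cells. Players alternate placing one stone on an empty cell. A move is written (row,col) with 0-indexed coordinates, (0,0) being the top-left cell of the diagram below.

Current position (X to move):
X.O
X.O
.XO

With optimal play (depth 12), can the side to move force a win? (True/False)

p1 X@[X.O/X.O/.XO]: (0,1)[XXO/X.O/.XO]+1* (1,1)[X.O/XXO/.XO]+1 (2,0)[X.O/X.O/XXO]+1
p2 O@[XXO/X.O/.XO]: (1,1)[XXO/XOO/.XO]-1* (2,0)[XXO/X.O/OXO]-1
p3 X@[XXO/XOO/.XO]: (2,0)[XXO/XOO/XXO]+1*
p4 O@[XXO/XOO/XXO] terminal -1; root [X.O/X.O/.XO] d12

X winning at [X.O/X.O/.XO]: True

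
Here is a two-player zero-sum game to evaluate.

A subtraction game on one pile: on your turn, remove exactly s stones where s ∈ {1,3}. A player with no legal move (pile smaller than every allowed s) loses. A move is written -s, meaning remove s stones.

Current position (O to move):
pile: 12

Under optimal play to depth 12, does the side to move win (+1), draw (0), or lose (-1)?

ply 1, O at 12 | -1=-1→11*; -3=-1→9
ply 2, X at 11 | -1=+1→10*; -3=+1→8
ply 3, O at 10 | -1=-1→9*; -3=-1→7
ply 4, X at 9 | -1=+1→8*; -3=+1→6
ply 5, O at 8 | -1=-1→7*; -3=-1→5
ply 6, X at 7 | -1=+1→6*; -3=+1→4
ply 7, O at 6 | -1=-1→5*; -3=-1→3
ply 8, X at 5 | -1=+1→4*; -3=+1→2
ply 9, O at 4 | -1=-1→3*; -3=-1→1
ply 10, X at 3 | -1=+1→2*; -3=+1→0
ply 11, O at 2 | -1=-1→1*
ply 12, X at 1 | -1=+1→0*
ply 13: 0 is terminal -1 (O); from 12 depth 12

value(12, O) = -1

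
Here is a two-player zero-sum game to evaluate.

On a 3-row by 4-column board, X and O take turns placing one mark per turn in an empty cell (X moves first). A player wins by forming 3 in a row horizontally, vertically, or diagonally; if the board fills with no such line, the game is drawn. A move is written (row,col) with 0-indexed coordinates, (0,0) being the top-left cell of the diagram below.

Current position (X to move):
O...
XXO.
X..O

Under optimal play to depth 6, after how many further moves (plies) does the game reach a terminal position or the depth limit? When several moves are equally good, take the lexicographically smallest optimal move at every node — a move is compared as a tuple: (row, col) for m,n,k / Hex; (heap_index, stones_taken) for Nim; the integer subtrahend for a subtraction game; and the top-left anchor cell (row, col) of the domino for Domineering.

PV length from [O.../XXO./X..O]: 3 plies

p1 X@[O.../XXO./X..O]: (0,1)[OX../XXO./X..O]+1* (0,2)[O.X./XXO./X..O]+1 (0,3)[O..X/XXO./X..O]-1 (1,3)[O.../XXOX/X..O]-1 (2,1)[O.../XXO./XX.O]-1 (2,2)[O.../XXO./X.XO]-1
p2 O@[OX../XXO./X..O]: (0,2)[OXO./XXO./X..O]-1* (0,3)[OX.O/XXO./X..O]-1 (1,3)[OX../XXOO/X..O]-1 (2,1)[OX../XXO./XO.O]-1 (2,2)[OX../XXO./X.OO]-1
p3 X@[OXO./XXO./X..O]: (0,3)[OXOX/XXO./X..O]-1 (1,3)[OXO./XXOX/X..O]-1 (2,1)[OXO./XXO./XX.O]+1* (2,2)[OXO./XXO./X.XO]+0
p4 O@[OXO./XXO./XX.O] terminal -1; root [O.../XXO./X..O] d6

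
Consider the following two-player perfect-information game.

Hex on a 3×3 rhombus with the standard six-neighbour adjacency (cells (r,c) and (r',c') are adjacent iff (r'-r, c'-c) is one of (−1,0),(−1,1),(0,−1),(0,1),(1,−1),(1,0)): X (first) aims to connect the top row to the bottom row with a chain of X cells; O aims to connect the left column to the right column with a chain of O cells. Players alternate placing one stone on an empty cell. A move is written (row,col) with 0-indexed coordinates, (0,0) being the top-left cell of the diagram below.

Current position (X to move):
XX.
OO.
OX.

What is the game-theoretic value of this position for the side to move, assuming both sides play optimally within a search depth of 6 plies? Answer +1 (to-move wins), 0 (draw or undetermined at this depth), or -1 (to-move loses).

value(XX./OO./OX., X) = -1

ply 1, X at XX./OO./OX. | (0,2)=-1→XXX/OO./OX.*; (1,2)=-1→XX./OOX/OX.; (2,2)=-1→XX./OO./OXX
ply 2, O at XXX/OO./OX. | (1,2)=+1→XXX/OOO/OX.*; (2,2)=-1→XXX/OO./OXO
ply 3: XXX/OOO/OX. is terminal -1 (X); from XX./OO./OX. depth 6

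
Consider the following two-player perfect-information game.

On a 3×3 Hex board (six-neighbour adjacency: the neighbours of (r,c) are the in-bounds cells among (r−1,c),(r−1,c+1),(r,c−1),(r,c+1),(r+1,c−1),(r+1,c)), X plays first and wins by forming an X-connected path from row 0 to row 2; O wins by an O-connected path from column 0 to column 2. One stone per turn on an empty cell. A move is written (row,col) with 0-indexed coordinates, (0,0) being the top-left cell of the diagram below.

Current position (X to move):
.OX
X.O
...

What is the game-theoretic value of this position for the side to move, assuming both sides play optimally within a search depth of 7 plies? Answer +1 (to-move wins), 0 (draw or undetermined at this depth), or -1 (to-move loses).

value(.OX/X.O/..., X) = +1

[.OX/X.O/...] X move#1: (0,0):-1/XOX/X.O/..., (1,1):+1/.OX/XXO/...*, (2,0):+1/.OX/X.O/X.., (2,1):-1/.OX/X.O/.X., (2,2):-1/.OX/X.O/..X
[.OX/XXO/...] O move#2: (0,0):-1/OOX/XXO/...*, (2,0):-1/.OX/XXO/O.., (2,1):-1/.OX/XXO/.O., (2,2):-1/.OX/XXO/..O
[OOX/XXO/...] X move#3: (2,0):+1/OOX/XXO/X..*, (2,1):+1/OOX/XXO/.X., (2,2):+1/OOX/XXO/..X
[OOX/XXO/X..] end (terminal -1, O#4); searched .OX/X.O/... to 7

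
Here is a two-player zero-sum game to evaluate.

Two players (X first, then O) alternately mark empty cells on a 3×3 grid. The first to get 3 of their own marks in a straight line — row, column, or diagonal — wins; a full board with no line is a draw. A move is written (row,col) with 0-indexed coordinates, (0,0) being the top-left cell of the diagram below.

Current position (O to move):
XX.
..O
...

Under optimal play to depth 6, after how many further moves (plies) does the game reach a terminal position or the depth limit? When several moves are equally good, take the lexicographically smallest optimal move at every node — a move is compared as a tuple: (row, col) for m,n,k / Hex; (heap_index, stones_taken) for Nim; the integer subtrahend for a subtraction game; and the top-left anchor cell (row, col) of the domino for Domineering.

PV length from [XX./..O/...]: 5 plies

ply 1, O at XX./..O/... | (0,2)=+1→XXO/..O/...*; (1,0)=-1→XX./O.O/...; (1,1)=-1→XX./.OO/...; (2,0)=-1→XX./..O/O..; (2,1)=-1→XX./..O/.O.; (2,2)=-1→XX./..O/..O
ply 2, X at XXO/..O/... | (1,0)=-1→XXO/X.O/...*; (1,1)=-1→XXO/.XO/...; (2,0)=-1→XXO/..O/X..; (2,1)=-1→XXO/..O/.X.; (2,2)=-1→XXO/..O/..X
ply 3, O at XXO/X.O/... | (1,1)=-1→XXO/XOO/...; (2,0)=+1→XXO/X.O/O..*; (2,1)=-1→XXO/X.O/.O.; (2,2)=+1→XXO/X.O/..O
ply 4, X at XXO/X.O/O.. | (1,1)=-1→XXO/XXO/O..*; (2,1)=-1→XXO/X.O/OX.; (2,2)=-1→XXO/X.O/O.X
ply 5, O at XXO/XXO/O.. | (2,1)=-1→XXO/XXO/OO.; (2,2)=+1→XXO/XXO/O.O*
ply 6: XXO/XXO/O.O is terminal -1 (X); from XX./..O/... depth 6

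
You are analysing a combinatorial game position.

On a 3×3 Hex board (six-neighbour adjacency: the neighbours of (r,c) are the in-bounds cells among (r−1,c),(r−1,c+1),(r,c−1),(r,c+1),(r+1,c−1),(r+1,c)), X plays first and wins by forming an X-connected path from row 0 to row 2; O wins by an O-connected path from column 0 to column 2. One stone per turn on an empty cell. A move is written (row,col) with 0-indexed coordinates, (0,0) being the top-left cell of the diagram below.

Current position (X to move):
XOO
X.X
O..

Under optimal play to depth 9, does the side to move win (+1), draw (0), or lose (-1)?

value(XOO/X.X/O.., X) = +1

p1 X@[XOO/X.X/O..]: (1,1)[XOO/XXX/O..]+1* (2,1)[XOO/X.X/OX.]-1 (2,2)[XOO/X.X/O.X]-1
p2 O@[XOO/XXX/O..]: (2,1)[XOO/XXX/OO.]-1* (2,2)[XOO/XXX/O.O]-1
p3 X@[XOO/XXX/OO.]: (2,2)[XOO/XXX/OOX]+1*
p4 O@[XOO/XXX/OOX] terminal -1; root [XOO/X.X/O..] d9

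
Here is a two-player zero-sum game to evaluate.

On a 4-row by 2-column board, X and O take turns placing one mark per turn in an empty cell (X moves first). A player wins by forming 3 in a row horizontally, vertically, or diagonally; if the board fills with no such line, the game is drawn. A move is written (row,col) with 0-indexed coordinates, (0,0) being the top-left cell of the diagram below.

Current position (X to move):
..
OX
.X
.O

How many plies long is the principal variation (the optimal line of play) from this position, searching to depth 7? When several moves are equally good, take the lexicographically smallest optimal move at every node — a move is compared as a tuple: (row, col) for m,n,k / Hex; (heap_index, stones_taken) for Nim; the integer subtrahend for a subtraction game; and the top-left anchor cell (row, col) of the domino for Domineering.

PV length from [../OX/.X/.O]: 1 ply

[../OX/.X/.O] X move#1: (0,0):+0/X./OX/.X/.O, (0,1):+1/.X/OX/.X/.O*, (2,0):+0/../OX/XX/.O, (3,0):+0/../OX/.X/XO
[.X/OX/.X/.O] end (terminal -1, O#2); searched ../OX/.X/.O to 7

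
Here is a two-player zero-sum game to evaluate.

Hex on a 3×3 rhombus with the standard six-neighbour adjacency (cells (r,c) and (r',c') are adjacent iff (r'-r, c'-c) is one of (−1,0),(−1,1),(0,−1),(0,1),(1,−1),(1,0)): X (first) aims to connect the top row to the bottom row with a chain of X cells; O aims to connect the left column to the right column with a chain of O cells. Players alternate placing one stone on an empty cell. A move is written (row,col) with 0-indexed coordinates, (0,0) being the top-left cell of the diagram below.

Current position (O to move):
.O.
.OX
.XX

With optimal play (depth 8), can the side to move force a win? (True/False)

ply 1, O at .O./.OX/.XX | (0,0)=-1→OO./.OX/.XX; (0,2)=+1→.OO/.OX/.XX*; (1,0)=-1→.O./OOX/.XX; (2,0)=-1→.O./.OX/OXX
ply 2, X at .OO/.OX/.XX | (0,0)=-1→XOO/.OX/.XX*; (1,0)=-1→.OO/XOX/.XX; (2,0)=-1→.OO/.OX/XXX
ply 3, O at XOO/.OX/.XX | (1,0)=+1→XOO/OOX/.XX*; (2,0)=+1→XOO/.OX/OXX
ply 4: XOO/OOX/.XX is terminal -1 (X); from .O./.OX/.XX depth 8

O winning at [.O./.OX/.XX]: True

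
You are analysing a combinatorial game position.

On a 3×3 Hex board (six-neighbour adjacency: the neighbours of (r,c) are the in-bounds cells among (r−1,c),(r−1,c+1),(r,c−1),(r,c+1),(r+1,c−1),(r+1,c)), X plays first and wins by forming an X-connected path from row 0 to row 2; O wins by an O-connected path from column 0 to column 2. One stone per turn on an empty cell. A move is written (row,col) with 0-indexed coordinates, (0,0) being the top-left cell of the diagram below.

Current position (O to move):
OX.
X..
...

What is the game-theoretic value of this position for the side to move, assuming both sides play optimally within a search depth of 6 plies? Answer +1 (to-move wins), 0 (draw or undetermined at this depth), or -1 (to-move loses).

ply 1, O at OX./X../... | (0,2)=-1→OXO/X../...*; (1,1)=-1→OX./XO./...; (1,2)=-1→OX./X.O/...; (2,0)=-1→OX./X../O..; (2,1)=-1→OX./X../.O.; (2,2)=-1→OX./X../..O
ply 2, X at OXO/X../... | (1,1)=+1→OXO/XX./...*; (1,2)=+1→OXO/X.X/...; (2,0)=+1→OXO/X../X..; (2,1)=+1→OXO/X../.X.; (2,2)=+1→OXO/X../..X
ply 3, O at OXO/XX./... | (1,2)=-1→OXO/XXO/...*; (2,0)=-1→OXO/XX./O..; (2,1)=-1→OXO/XX./.O.; (2,2)=-1→OXO/XX./..O
ply 4, X at OXO/XXO/... | (2,0)=+1→OXO/XXO/X..*; (2,1)=+1→OXO/XXO/.X.; (2,2)=+1→OXO/XXO/..X
ply 5: OXO/XXO/X.. is terminal -1 (O); from OX./X../... depth 6

value(OX./X../..., O) = -1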